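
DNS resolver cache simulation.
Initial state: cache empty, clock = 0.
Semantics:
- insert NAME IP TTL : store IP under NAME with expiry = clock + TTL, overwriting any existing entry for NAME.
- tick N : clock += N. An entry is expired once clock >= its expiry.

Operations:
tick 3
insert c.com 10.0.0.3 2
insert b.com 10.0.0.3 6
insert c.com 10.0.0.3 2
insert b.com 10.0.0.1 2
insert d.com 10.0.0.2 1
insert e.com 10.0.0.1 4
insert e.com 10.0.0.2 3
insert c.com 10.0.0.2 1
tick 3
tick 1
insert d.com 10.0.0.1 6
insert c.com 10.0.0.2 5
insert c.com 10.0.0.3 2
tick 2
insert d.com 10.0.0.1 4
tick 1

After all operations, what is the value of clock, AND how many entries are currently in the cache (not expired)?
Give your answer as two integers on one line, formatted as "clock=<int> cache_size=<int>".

Op 1: tick 3 -> clock=3.
Op 2: insert c.com -> 10.0.0.3 (expiry=3+2=5). clock=3
Op 3: insert b.com -> 10.0.0.3 (expiry=3+6=9). clock=3
Op 4: insert c.com -> 10.0.0.3 (expiry=3+2=5). clock=3
Op 5: insert b.com -> 10.0.0.1 (expiry=3+2=5). clock=3
Op 6: insert d.com -> 10.0.0.2 (expiry=3+1=4). clock=3
Op 7: insert e.com -> 10.0.0.1 (expiry=3+4=7). clock=3
Op 8: insert e.com -> 10.0.0.2 (expiry=3+3=6). clock=3
Op 9: insert c.com -> 10.0.0.2 (expiry=3+1=4). clock=3
Op 10: tick 3 -> clock=6. purged={b.com,c.com,d.com,e.com}
Op 11: tick 1 -> clock=7.
Op 12: insert d.com -> 10.0.0.1 (expiry=7+6=13). clock=7
Op 13: insert c.com -> 10.0.0.2 (expiry=7+5=12). clock=7
Op 14: insert c.com -> 10.0.0.3 (expiry=7+2=9). clock=7
Op 15: tick 2 -> clock=9. purged={c.com}
Op 16: insert d.com -> 10.0.0.1 (expiry=9+4=13). clock=9
Op 17: tick 1 -> clock=10.
Final clock = 10
Final cache (unexpired): {d.com} -> size=1

Answer: clock=10 cache_size=1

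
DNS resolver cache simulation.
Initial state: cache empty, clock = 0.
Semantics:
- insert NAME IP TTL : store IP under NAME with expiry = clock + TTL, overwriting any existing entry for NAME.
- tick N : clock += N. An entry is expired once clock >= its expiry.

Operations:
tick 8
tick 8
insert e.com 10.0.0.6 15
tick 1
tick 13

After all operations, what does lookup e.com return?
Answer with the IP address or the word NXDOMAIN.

Answer: 10.0.0.6

Derivation:
Op 1: tick 8 -> clock=8.
Op 2: tick 8 -> clock=16.
Op 3: insert e.com -> 10.0.0.6 (expiry=16+15=31). clock=16
Op 4: tick 1 -> clock=17.
Op 5: tick 13 -> clock=30.
lookup e.com: present, ip=10.0.0.6 expiry=31 > clock=30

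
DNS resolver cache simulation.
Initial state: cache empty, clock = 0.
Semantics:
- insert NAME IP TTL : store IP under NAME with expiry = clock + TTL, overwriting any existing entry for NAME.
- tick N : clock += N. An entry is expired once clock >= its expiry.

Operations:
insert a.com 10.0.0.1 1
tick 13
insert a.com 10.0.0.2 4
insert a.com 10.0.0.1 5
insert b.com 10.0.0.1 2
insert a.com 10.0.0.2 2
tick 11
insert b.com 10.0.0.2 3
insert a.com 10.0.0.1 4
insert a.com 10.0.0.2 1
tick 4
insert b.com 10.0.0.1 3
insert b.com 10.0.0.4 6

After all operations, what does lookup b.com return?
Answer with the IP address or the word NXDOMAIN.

Op 1: insert a.com -> 10.0.0.1 (expiry=0+1=1). clock=0
Op 2: tick 13 -> clock=13. purged={a.com}
Op 3: insert a.com -> 10.0.0.2 (expiry=13+4=17). clock=13
Op 4: insert a.com -> 10.0.0.1 (expiry=13+5=18). clock=13
Op 5: insert b.com -> 10.0.0.1 (expiry=13+2=15). clock=13
Op 6: insert a.com -> 10.0.0.2 (expiry=13+2=15). clock=13
Op 7: tick 11 -> clock=24. purged={a.com,b.com}
Op 8: insert b.com -> 10.0.0.2 (expiry=24+3=27). clock=24
Op 9: insert a.com -> 10.0.0.1 (expiry=24+4=28). clock=24
Op 10: insert a.com -> 10.0.0.2 (expiry=24+1=25). clock=24
Op 11: tick 4 -> clock=28. purged={a.com,b.com}
Op 12: insert b.com -> 10.0.0.1 (expiry=28+3=31). clock=28
Op 13: insert b.com -> 10.0.0.4 (expiry=28+6=34). clock=28
lookup b.com: present, ip=10.0.0.4 expiry=34 > clock=28

Answer: 10.0.0.4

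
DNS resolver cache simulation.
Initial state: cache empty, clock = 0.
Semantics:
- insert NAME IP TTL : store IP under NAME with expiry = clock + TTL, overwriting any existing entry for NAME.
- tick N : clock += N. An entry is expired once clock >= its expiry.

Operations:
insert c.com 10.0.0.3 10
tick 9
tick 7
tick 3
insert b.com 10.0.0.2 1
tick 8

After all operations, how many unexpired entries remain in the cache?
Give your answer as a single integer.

Op 1: insert c.com -> 10.0.0.3 (expiry=0+10=10). clock=0
Op 2: tick 9 -> clock=9.
Op 3: tick 7 -> clock=16. purged={c.com}
Op 4: tick 3 -> clock=19.
Op 5: insert b.com -> 10.0.0.2 (expiry=19+1=20). clock=19
Op 6: tick 8 -> clock=27. purged={b.com}
Final cache (unexpired): {} -> size=0

Answer: 0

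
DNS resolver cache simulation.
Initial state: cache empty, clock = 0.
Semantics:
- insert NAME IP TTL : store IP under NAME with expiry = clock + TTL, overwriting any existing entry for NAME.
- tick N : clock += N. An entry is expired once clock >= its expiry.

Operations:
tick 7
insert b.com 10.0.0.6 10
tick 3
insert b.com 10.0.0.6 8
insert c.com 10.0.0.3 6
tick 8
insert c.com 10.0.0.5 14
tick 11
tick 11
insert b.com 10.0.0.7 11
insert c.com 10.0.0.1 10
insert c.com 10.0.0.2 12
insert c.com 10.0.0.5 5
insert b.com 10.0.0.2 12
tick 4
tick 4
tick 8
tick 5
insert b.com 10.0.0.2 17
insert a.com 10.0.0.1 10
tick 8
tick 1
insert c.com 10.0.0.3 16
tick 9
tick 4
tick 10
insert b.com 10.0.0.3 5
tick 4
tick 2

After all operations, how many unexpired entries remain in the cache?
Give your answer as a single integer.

Op 1: tick 7 -> clock=7.
Op 2: insert b.com -> 10.0.0.6 (expiry=7+10=17). clock=7
Op 3: tick 3 -> clock=10.
Op 4: insert b.com -> 10.0.0.6 (expiry=10+8=18). clock=10
Op 5: insert c.com -> 10.0.0.3 (expiry=10+6=16). clock=10
Op 6: tick 8 -> clock=18. purged={b.com,c.com}
Op 7: insert c.com -> 10.0.0.5 (expiry=18+14=32). clock=18
Op 8: tick 11 -> clock=29.
Op 9: tick 11 -> clock=40. purged={c.com}
Op 10: insert b.com -> 10.0.0.7 (expiry=40+11=51). clock=40
Op 11: insert c.com -> 10.0.0.1 (expiry=40+10=50). clock=40
Op 12: insert c.com -> 10.0.0.2 (expiry=40+12=52). clock=40
Op 13: insert c.com -> 10.0.0.5 (expiry=40+5=45). clock=40
Op 14: insert b.com -> 10.0.0.2 (expiry=40+12=52). clock=40
Op 15: tick 4 -> clock=44.
Op 16: tick 4 -> clock=48. purged={c.com}
Op 17: tick 8 -> clock=56. purged={b.com}
Op 18: tick 5 -> clock=61.
Op 19: insert b.com -> 10.0.0.2 (expiry=61+17=78). clock=61
Op 20: insert a.com -> 10.0.0.1 (expiry=61+10=71). clock=61
Op 21: tick 8 -> clock=69.
Op 22: tick 1 -> clock=70.
Op 23: insert c.com -> 10.0.0.3 (expiry=70+16=86). clock=70
Op 24: tick 9 -> clock=79. purged={a.com,b.com}
Op 25: tick 4 -> clock=83.
Op 26: tick 10 -> clock=93. purged={c.com}
Op 27: insert b.com -> 10.0.0.3 (expiry=93+5=98). clock=93
Op 28: tick 4 -> clock=97.
Op 29: tick 2 -> clock=99. purged={b.com}
Final cache (unexpired): {} -> size=0

Answer: 0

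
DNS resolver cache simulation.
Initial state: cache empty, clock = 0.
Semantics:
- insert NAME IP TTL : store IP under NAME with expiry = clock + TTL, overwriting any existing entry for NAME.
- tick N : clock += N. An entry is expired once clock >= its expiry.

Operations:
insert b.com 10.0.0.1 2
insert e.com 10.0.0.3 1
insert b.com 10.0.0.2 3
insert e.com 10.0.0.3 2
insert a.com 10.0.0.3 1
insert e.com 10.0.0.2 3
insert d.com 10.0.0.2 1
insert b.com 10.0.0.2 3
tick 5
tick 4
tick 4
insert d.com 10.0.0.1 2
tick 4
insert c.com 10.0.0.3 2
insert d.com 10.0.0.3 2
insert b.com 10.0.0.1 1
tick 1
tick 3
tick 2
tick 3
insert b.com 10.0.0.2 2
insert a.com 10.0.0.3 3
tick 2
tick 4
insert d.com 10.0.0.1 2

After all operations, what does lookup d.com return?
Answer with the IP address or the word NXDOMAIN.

Op 1: insert b.com -> 10.0.0.1 (expiry=0+2=2). clock=0
Op 2: insert e.com -> 10.0.0.3 (expiry=0+1=1). clock=0
Op 3: insert b.com -> 10.0.0.2 (expiry=0+3=3). clock=0
Op 4: insert e.com -> 10.0.0.3 (expiry=0+2=2). clock=0
Op 5: insert a.com -> 10.0.0.3 (expiry=0+1=1). clock=0
Op 6: insert e.com -> 10.0.0.2 (expiry=0+3=3). clock=0
Op 7: insert d.com -> 10.0.0.2 (expiry=0+1=1). clock=0
Op 8: insert b.com -> 10.0.0.2 (expiry=0+3=3). clock=0
Op 9: tick 5 -> clock=5. purged={a.com,b.com,d.com,e.com}
Op 10: tick 4 -> clock=9.
Op 11: tick 4 -> clock=13.
Op 12: insert d.com -> 10.0.0.1 (expiry=13+2=15). clock=13
Op 13: tick 4 -> clock=17. purged={d.com}
Op 14: insert c.com -> 10.0.0.3 (expiry=17+2=19). clock=17
Op 15: insert d.com -> 10.0.0.3 (expiry=17+2=19). clock=17
Op 16: insert b.com -> 10.0.0.1 (expiry=17+1=18). clock=17
Op 17: tick 1 -> clock=18. purged={b.com}
Op 18: tick 3 -> clock=21. purged={c.com,d.com}
Op 19: tick 2 -> clock=23.
Op 20: tick 3 -> clock=26.
Op 21: insert b.com -> 10.0.0.2 (expiry=26+2=28). clock=26
Op 22: insert a.com -> 10.0.0.3 (expiry=26+3=29). clock=26
Op 23: tick 2 -> clock=28. purged={b.com}
Op 24: tick 4 -> clock=32. purged={a.com}
Op 25: insert d.com -> 10.0.0.1 (expiry=32+2=34). clock=32
lookup d.com: present, ip=10.0.0.1 expiry=34 > clock=32

Answer: 10.0.0.1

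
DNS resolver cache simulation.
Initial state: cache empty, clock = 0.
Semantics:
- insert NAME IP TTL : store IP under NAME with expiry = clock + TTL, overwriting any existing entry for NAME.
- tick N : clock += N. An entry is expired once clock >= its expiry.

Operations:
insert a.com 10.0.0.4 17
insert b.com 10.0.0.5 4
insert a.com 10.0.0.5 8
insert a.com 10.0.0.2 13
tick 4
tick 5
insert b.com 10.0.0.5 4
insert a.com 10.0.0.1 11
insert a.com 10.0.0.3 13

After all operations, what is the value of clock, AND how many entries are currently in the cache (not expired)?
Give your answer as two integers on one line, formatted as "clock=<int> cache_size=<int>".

Answer: clock=9 cache_size=2

Derivation:
Op 1: insert a.com -> 10.0.0.4 (expiry=0+17=17). clock=0
Op 2: insert b.com -> 10.0.0.5 (expiry=0+4=4). clock=0
Op 3: insert a.com -> 10.0.0.5 (expiry=0+8=8). clock=0
Op 4: insert a.com -> 10.0.0.2 (expiry=0+13=13). clock=0
Op 5: tick 4 -> clock=4. purged={b.com}
Op 6: tick 5 -> clock=9.
Op 7: insert b.com -> 10.0.0.5 (expiry=9+4=13). clock=9
Op 8: insert a.com -> 10.0.0.1 (expiry=9+11=20). clock=9
Op 9: insert a.com -> 10.0.0.3 (expiry=9+13=22). clock=9
Final clock = 9
Final cache (unexpired): {a.com,b.com} -> size=2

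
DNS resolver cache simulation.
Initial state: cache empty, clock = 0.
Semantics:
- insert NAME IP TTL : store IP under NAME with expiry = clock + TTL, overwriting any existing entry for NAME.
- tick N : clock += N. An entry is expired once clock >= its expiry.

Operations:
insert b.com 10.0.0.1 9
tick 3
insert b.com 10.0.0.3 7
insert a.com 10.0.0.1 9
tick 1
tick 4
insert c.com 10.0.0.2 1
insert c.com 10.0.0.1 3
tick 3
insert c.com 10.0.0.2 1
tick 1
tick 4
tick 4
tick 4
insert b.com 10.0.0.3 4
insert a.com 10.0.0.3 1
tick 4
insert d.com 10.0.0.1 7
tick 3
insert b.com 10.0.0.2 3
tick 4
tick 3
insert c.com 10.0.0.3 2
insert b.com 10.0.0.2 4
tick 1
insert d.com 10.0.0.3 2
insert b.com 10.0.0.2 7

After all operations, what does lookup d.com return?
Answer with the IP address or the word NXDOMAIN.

Answer: 10.0.0.3

Derivation:
Op 1: insert b.com -> 10.0.0.1 (expiry=0+9=9). clock=0
Op 2: tick 3 -> clock=3.
Op 3: insert b.com -> 10.0.0.3 (expiry=3+7=10). clock=3
Op 4: insert a.com -> 10.0.0.1 (expiry=3+9=12). clock=3
Op 5: tick 1 -> clock=4.
Op 6: tick 4 -> clock=8.
Op 7: insert c.com -> 10.0.0.2 (expiry=8+1=9). clock=8
Op 8: insert c.com -> 10.0.0.1 (expiry=8+3=11). clock=8
Op 9: tick 3 -> clock=11. purged={b.com,c.com}
Op 10: insert c.com -> 10.0.0.2 (expiry=11+1=12). clock=11
Op 11: tick 1 -> clock=12. purged={a.com,c.com}
Op 12: tick 4 -> clock=16.
Op 13: tick 4 -> clock=20.
Op 14: tick 4 -> clock=24.
Op 15: insert b.com -> 10.0.0.3 (expiry=24+4=28). clock=24
Op 16: insert a.com -> 10.0.0.3 (expiry=24+1=25). clock=24
Op 17: tick 4 -> clock=28. purged={a.com,b.com}
Op 18: insert d.com -> 10.0.0.1 (expiry=28+7=35). clock=28
Op 19: tick 3 -> clock=31.
Op 20: insert b.com -> 10.0.0.2 (expiry=31+3=34). clock=31
Op 21: tick 4 -> clock=35. purged={b.com,d.com}
Op 22: tick 3 -> clock=38.
Op 23: insert c.com -> 10.0.0.3 (expiry=38+2=40). clock=38
Op 24: insert b.com -> 10.0.0.2 (expiry=38+4=42). clock=38
Op 25: tick 1 -> clock=39.
Op 26: insert d.com -> 10.0.0.3 (expiry=39+2=41). clock=39
Op 27: insert b.com -> 10.0.0.2 (expiry=39+7=46). clock=39
lookup d.com: present, ip=10.0.0.3 expiry=41 > clock=39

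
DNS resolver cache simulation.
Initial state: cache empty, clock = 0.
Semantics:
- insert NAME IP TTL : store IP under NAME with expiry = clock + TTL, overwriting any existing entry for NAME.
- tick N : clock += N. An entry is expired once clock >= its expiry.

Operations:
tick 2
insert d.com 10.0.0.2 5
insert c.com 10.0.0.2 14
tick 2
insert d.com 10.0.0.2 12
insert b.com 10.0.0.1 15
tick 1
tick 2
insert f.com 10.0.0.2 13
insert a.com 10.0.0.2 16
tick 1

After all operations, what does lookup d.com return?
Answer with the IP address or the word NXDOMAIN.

Answer: 10.0.0.2

Derivation:
Op 1: tick 2 -> clock=2.
Op 2: insert d.com -> 10.0.0.2 (expiry=2+5=7). clock=2
Op 3: insert c.com -> 10.0.0.2 (expiry=2+14=16). clock=2
Op 4: tick 2 -> clock=4.
Op 5: insert d.com -> 10.0.0.2 (expiry=4+12=16). clock=4
Op 6: insert b.com -> 10.0.0.1 (expiry=4+15=19). clock=4
Op 7: tick 1 -> clock=5.
Op 8: tick 2 -> clock=7.
Op 9: insert f.com -> 10.0.0.2 (expiry=7+13=20). clock=7
Op 10: insert a.com -> 10.0.0.2 (expiry=7+16=23). clock=7
Op 11: tick 1 -> clock=8.
lookup d.com: present, ip=10.0.0.2 expiry=16 > clock=8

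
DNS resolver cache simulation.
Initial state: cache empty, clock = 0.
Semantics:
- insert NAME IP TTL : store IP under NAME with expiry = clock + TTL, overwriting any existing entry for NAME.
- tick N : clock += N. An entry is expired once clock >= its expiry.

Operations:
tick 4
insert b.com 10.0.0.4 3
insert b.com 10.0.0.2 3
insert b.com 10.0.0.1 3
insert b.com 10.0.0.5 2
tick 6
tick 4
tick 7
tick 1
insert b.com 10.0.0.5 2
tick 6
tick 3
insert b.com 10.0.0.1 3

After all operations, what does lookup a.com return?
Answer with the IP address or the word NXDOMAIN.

Op 1: tick 4 -> clock=4.
Op 2: insert b.com -> 10.0.0.4 (expiry=4+3=7). clock=4
Op 3: insert b.com -> 10.0.0.2 (expiry=4+3=7). clock=4
Op 4: insert b.com -> 10.0.0.1 (expiry=4+3=7). clock=4
Op 5: insert b.com -> 10.0.0.5 (expiry=4+2=6). clock=4
Op 6: tick 6 -> clock=10. purged={b.com}
Op 7: tick 4 -> clock=14.
Op 8: tick 7 -> clock=21.
Op 9: tick 1 -> clock=22.
Op 10: insert b.com -> 10.0.0.5 (expiry=22+2=24). clock=22
Op 11: tick 6 -> clock=28. purged={b.com}
Op 12: tick 3 -> clock=31.
Op 13: insert b.com -> 10.0.0.1 (expiry=31+3=34). clock=31
lookup a.com: not in cache (expired or never inserted)

Answer: NXDOMAIN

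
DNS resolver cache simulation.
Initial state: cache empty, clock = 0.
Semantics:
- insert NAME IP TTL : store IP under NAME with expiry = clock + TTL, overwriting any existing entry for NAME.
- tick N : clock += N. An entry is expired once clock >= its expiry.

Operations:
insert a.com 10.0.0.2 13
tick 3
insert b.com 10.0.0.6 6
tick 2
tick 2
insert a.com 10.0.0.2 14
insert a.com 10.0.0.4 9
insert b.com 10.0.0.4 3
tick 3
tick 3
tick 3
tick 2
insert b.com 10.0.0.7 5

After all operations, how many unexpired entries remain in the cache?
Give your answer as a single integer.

Op 1: insert a.com -> 10.0.0.2 (expiry=0+13=13). clock=0
Op 2: tick 3 -> clock=3.
Op 3: insert b.com -> 10.0.0.6 (expiry=3+6=9). clock=3
Op 4: tick 2 -> clock=5.
Op 5: tick 2 -> clock=7.
Op 6: insert a.com -> 10.0.0.2 (expiry=7+14=21). clock=7
Op 7: insert a.com -> 10.0.0.4 (expiry=7+9=16). clock=7
Op 8: insert b.com -> 10.0.0.4 (expiry=7+3=10). clock=7
Op 9: tick 3 -> clock=10. purged={b.com}
Op 10: tick 3 -> clock=13.
Op 11: tick 3 -> clock=16. purged={a.com}
Op 12: tick 2 -> clock=18.
Op 13: insert b.com -> 10.0.0.7 (expiry=18+5=23). clock=18
Final cache (unexpired): {b.com} -> size=1

Answer: 1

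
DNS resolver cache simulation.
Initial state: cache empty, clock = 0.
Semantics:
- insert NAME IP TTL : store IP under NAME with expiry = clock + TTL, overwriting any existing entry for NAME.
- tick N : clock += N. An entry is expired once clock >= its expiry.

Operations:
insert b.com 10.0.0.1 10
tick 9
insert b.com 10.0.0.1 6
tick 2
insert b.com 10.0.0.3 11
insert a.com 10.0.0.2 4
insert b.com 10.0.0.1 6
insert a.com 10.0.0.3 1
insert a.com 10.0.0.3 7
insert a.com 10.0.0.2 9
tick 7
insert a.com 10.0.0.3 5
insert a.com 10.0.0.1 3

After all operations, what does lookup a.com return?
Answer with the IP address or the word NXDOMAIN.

Op 1: insert b.com -> 10.0.0.1 (expiry=0+10=10). clock=0
Op 2: tick 9 -> clock=9.
Op 3: insert b.com -> 10.0.0.1 (expiry=9+6=15). clock=9
Op 4: tick 2 -> clock=11.
Op 5: insert b.com -> 10.0.0.3 (expiry=11+11=22). clock=11
Op 6: insert a.com -> 10.0.0.2 (expiry=11+4=15). clock=11
Op 7: insert b.com -> 10.0.0.1 (expiry=11+6=17). clock=11
Op 8: insert a.com -> 10.0.0.3 (expiry=11+1=12). clock=11
Op 9: insert a.com -> 10.0.0.3 (expiry=11+7=18). clock=11
Op 10: insert a.com -> 10.0.0.2 (expiry=11+9=20). clock=11
Op 11: tick 7 -> clock=18. purged={b.com}
Op 12: insert a.com -> 10.0.0.3 (expiry=18+5=23). clock=18
Op 13: insert a.com -> 10.0.0.1 (expiry=18+3=21). clock=18
lookup a.com: present, ip=10.0.0.1 expiry=21 > clock=18

Answer: 10.0.0.1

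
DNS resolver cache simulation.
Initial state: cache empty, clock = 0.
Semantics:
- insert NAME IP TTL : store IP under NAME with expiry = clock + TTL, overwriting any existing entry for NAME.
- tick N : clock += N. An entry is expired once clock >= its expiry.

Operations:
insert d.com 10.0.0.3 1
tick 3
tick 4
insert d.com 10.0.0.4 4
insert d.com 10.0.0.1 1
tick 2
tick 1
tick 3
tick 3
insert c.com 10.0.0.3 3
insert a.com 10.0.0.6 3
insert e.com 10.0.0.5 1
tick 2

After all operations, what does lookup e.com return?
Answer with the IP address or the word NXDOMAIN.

Answer: NXDOMAIN

Derivation:
Op 1: insert d.com -> 10.0.0.3 (expiry=0+1=1). clock=0
Op 2: tick 3 -> clock=3. purged={d.com}
Op 3: tick 4 -> clock=7.
Op 4: insert d.com -> 10.0.0.4 (expiry=7+4=11). clock=7
Op 5: insert d.com -> 10.0.0.1 (expiry=7+1=8). clock=7
Op 6: tick 2 -> clock=9. purged={d.com}
Op 7: tick 1 -> clock=10.
Op 8: tick 3 -> clock=13.
Op 9: tick 3 -> clock=16.
Op 10: insert c.com -> 10.0.0.3 (expiry=16+3=19). clock=16
Op 11: insert a.com -> 10.0.0.6 (expiry=16+3=19). clock=16
Op 12: insert e.com -> 10.0.0.5 (expiry=16+1=17). clock=16
Op 13: tick 2 -> clock=18. purged={e.com}
lookup e.com: not in cache (expired or never inserted)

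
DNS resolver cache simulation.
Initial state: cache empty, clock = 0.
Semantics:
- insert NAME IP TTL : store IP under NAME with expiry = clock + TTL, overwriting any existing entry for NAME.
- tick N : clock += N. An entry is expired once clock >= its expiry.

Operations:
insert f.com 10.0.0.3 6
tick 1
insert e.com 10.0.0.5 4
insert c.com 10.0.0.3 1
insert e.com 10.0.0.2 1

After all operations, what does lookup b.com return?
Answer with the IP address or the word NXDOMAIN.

Answer: NXDOMAIN

Derivation:
Op 1: insert f.com -> 10.0.0.3 (expiry=0+6=6). clock=0
Op 2: tick 1 -> clock=1.
Op 3: insert e.com -> 10.0.0.5 (expiry=1+4=5). clock=1
Op 4: insert c.com -> 10.0.0.3 (expiry=1+1=2). clock=1
Op 5: insert e.com -> 10.0.0.2 (expiry=1+1=2). clock=1
lookup b.com: not in cache (expired or never inserted)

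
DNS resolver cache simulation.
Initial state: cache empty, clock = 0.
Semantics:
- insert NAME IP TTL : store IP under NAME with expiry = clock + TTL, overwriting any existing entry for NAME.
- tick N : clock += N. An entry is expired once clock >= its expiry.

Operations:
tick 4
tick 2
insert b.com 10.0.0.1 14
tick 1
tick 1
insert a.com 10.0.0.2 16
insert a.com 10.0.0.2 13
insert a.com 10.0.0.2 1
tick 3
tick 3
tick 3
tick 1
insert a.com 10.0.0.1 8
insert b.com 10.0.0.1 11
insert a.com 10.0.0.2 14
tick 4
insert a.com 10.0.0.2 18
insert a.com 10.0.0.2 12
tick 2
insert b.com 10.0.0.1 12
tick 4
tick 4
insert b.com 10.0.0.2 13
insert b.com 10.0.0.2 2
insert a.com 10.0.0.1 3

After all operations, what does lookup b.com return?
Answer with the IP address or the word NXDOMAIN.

Answer: 10.0.0.2

Derivation:
Op 1: tick 4 -> clock=4.
Op 2: tick 2 -> clock=6.
Op 3: insert b.com -> 10.0.0.1 (expiry=6+14=20). clock=6
Op 4: tick 1 -> clock=7.
Op 5: tick 1 -> clock=8.
Op 6: insert a.com -> 10.0.0.2 (expiry=8+16=24). clock=8
Op 7: insert a.com -> 10.0.0.2 (expiry=8+13=21). clock=8
Op 8: insert a.com -> 10.0.0.2 (expiry=8+1=9). clock=8
Op 9: tick 3 -> clock=11. purged={a.com}
Op 10: tick 3 -> clock=14.
Op 11: tick 3 -> clock=17.
Op 12: tick 1 -> clock=18.
Op 13: insert a.com -> 10.0.0.1 (expiry=18+8=26). clock=18
Op 14: insert b.com -> 10.0.0.1 (expiry=18+11=29). clock=18
Op 15: insert a.com -> 10.0.0.2 (expiry=18+14=32). clock=18
Op 16: tick 4 -> clock=22.
Op 17: insert a.com -> 10.0.0.2 (expiry=22+18=40). clock=22
Op 18: insert a.com -> 10.0.0.2 (expiry=22+12=34). clock=22
Op 19: tick 2 -> clock=24.
Op 20: insert b.com -> 10.0.0.1 (expiry=24+12=36). clock=24
Op 21: tick 4 -> clock=28.
Op 22: tick 4 -> clock=32.
Op 23: insert b.com -> 10.0.0.2 (expiry=32+13=45). clock=32
Op 24: insert b.com -> 10.0.0.2 (expiry=32+2=34). clock=32
Op 25: insert a.com -> 10.0.0.1 (expiry=32+3=35). clock=32
lookup b.com: present, ip=10.0.0.2 expiry=34 > clock=32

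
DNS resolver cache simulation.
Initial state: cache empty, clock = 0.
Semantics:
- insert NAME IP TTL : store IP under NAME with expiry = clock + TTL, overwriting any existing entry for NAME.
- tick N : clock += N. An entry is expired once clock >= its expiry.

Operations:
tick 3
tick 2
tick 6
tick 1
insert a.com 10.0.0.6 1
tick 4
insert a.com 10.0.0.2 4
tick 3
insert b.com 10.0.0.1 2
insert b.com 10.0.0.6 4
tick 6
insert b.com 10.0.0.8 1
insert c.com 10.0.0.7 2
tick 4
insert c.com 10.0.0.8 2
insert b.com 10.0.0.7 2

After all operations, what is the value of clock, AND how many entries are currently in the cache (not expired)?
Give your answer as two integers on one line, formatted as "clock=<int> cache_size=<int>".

Answer: clock=29 cache_size=2

Derivation:
Op 1: tick 3 -> clock=3.
Op 2: tick 2 -> clock=5.
Op 3: tick 6 -> clock=11.
Op 4: tick 1 -> clock=12.
Op 5: insert a.com -> 10.0.0.6 (expiry=12+1=13). clock=12
Op 6: tick 4 -> clock=16. purged={a.com}
Op 7: insert a.com -> 10.0.0.2 (expiry=16+4=20). clock=16
Op 8: tick 3 -> clock=19.
Op 9: insert b.com -> 10.0.0.1 (expiry=19+2=21). clock=19
Op 10: insert b.com -> 10.0.0.6 (expiry=19+4=23). clock=19
Op 11: tick 6 -> clock=25. purged={a.com,b.com}
Op 12: insert b.com -> 10.0.0.8 (expiry=25+1=26). clock=25
Op 13: insert c.com -> 10.0.0.7 (expiry=25+2=27). clock=25
Op 14: tick 4 -> clock=29. purged={b.com,c.com}
Op 15: insert c.com -> 10.0.0.8 (expiry=29+2=31). clock=29
Op 16: insert b.com -> 10.0.0.7 (expiry=29+2=31). clock=29
Final clock = 29
Final cache (unexpired): {b.com,c.com} -> size=2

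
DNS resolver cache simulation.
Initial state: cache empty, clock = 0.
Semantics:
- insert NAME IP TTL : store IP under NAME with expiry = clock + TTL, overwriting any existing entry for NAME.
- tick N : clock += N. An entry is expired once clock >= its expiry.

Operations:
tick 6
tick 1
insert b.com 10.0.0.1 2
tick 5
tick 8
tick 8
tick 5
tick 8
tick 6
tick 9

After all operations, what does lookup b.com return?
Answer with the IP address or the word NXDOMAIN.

Op 1: tick 6 -> clock=6.
Op 2: tick 1 -> clock=7.
Op 3: insert b.com -> 10.0.0.1 (expiry=7+2=9). clock=7
Op 4: tick 5 -> clock=12. purged={b.com}
Op 5: tick 8 -> clock=20.
Op 6: tick 8 -> clock=28.
Op 7: tick 5 -> clock=33.
Op 8: tick 8 -> clock=41.
Op 9: tick 6 -> clock=47.
Op 10: tick 9 -> clock=56.
lookup b.com: not in cache (expired or never inserted)

Answer: NXDOMAIN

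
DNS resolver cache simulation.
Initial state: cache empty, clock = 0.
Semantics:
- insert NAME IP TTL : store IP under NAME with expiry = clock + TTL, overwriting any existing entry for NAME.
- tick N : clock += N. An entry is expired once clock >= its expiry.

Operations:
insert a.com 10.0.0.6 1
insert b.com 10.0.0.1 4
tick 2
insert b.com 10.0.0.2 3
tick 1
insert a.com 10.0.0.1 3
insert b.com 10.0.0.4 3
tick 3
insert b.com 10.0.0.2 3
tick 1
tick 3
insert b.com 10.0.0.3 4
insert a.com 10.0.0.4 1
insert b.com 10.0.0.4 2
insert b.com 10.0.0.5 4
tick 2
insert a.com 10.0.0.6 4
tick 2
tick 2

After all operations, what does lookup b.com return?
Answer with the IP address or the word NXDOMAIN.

Answer: NXDOMAIN

Derivation:
Op 1: insert a.com -> 10.0.0.6 (expiry=0+1=1). clock=0
Op 2: insert b.com -> 10.0.0.1 (expiry=0+4=4). clock=0
Op 3: tick 2 -> clock=2. purged={a.com}
Op 4: insert b.com -> 10.0.0.2 (expiry=2+3=5). clock=2
Op 5: tick 1 -> clock=3.
Op 6: insert a.com -> 10.0.0.1 (expiry=3+3=6). clock=3
Op 7: insert b.com -> 10.0.0.4 (expiry=3+3=6). clock=3
Op 8: tick 3 -> clock=6. purged={a.com,b.com}
Op 9: insert b.com -> 10.0.0.2 (expiry=6+3=9). clock=6
Op 10: tick 1 -> clock=7.
Op 11: tick 3 -> clock=10. purged={b.com}
Op 12: insert b.com -> 10.0.0.3 (expiry=10+4=14). clock=10
Op 13: insert a.com -> 10.0.0.4 (expiry=10+1=11). clock=10
Op 14: insert b.com -> 10.0.0.4 (expiry=10+2=12). clock=10
Op 15: insert b.com -> 10.0.0.5 (expiry=10+4=14). clock=10
Op 16: tick 2 -> clock=12. purged={a.com}
Op 17: insert a.com -> 10.0.0.6 (expiry=12+4=16). clock=12
Op 18: tick 2 -> clock=14. purged={b.com}
Op 19: tick 2 -> clock=16. purged={a.com}
lookup b.com: not in cache (expired or never inserted)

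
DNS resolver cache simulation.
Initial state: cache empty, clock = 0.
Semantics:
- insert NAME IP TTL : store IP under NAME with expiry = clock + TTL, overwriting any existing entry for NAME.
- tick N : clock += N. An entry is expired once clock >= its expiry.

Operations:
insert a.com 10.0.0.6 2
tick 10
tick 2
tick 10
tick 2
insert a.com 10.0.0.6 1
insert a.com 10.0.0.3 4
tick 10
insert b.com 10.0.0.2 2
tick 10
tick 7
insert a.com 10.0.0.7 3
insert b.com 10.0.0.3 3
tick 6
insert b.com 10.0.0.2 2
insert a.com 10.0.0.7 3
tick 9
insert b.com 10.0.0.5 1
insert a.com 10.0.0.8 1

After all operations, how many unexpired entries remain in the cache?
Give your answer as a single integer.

Op 1: insert a.com -> 10.0.0.6 (expiry=0+2=2). clock=0
Op 2: tick 10 -> clock=10. purged={a.com}
Op 3: tick 2 -> clock=12.
Op 4: tick 10 -> clock=22.
Op 5: tick 2 -> clock=24.
Op 6: insert a.com -> 10.0.0.6 (expiry=24+1=25). clock=24
Op 7: insert a.com -> 10.0.0.3 (expiry=24+4=28). clock=24
Op 8: tick 10 -> clock=34. purged={a.com}
Op 9: insert b.com -> 10.0.0.2 (expiry=34+2=36). clock=34
Op 10: tick 10 -> clock=44. purged={b.com}
Op 11: tick 7 -> clock=51.
Op 12: insert a.com -> 10.0.0.7 (expiry=51+3=54). clock=51
Op 13: insert b.com -> 10.0.0.3 (expiry=51+3=54). clock=51
Op 14: tick 6 -> clock=57. purged={a.com,b.com}
Op 15: insert b.com -> 10.0.0.2 (expiry=57+2=59). clock=57
Op 16: insert a.com -> 10.0.0.7 (expiry=57+3=60). clock=57
Op 17: tick 9 -> clock=66. purged={a.com,b.com}
Op 18: insert b.com -> 10.0.0.5 (expiry=66+1=67). clock=66
Op 19: insert a.com -> 10.0.0.8 (expiry=66+1=67). clock=66
Final cache (unexpired): {a.com,b.com} -> size=2

Answer: 2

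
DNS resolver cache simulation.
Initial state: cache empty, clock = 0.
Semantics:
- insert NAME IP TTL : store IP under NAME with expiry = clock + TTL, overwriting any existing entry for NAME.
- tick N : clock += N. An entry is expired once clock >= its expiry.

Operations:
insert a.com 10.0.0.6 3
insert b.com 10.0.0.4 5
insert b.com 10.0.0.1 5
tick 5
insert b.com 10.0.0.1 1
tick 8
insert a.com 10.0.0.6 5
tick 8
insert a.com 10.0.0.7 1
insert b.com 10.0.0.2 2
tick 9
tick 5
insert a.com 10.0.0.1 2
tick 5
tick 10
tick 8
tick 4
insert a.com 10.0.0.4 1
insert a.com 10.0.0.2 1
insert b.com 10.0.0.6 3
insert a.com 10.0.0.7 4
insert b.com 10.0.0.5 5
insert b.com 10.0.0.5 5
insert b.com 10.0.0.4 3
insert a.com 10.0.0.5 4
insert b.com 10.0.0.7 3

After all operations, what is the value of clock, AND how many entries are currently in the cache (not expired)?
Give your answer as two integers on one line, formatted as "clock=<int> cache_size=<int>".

Answer: clock=62 cache_size=2

Derivation:
Op 1: insert a.com -> 10.0.0.6 (expiry=0+3=3). clock=0
Op 2: insert b.com -> 10.0.0.4 (expiry=0+5=5). clock=0
Op 3: insert b.com -> 10.0.0.1 (expiry=0+5=5). clock=0
Op 4: tick 5 -> clock=5. purged={a.com,b.com}
Op 5: insert b.com -> 10.0.0.1 (expiry=5+1=6). clock=5
Op 6: tick 8 -> clock=13. purged={b.com}
Op 7: insert a.com -> 10.0.0.6 (expiry=13+5=18). clock=13
Op 8: tick 8 -> clock=21. purged={a.com}
Op 9: insert a.com -> 10.0.0.7 (expiry=21+1=22). clock=21
Op 10: insert b.com -> 10.0.0.2 (expiry=21+2=23). clock=21
Op 11: tick 9 -> clock=30. purged={a.com,b.com}
Op 12: tick 5 -> clock=35.
Op 13: insert a.com -> 10.0.0.1 (expiry=35+2=37). clock=35
Op 14: tick 5 -> clock=40. purged={a.com}
Op 15: tick 10 -> clock=50.
Op 16: tick 8 -> clock=58.
Op 17: tick 4 -> clock=62.
Op 18: insert a.com -> 10.0.0.4 (expiry=62+1=63). clock=62
Op 19: insert a.com -> 10.0.0.2 (expiry=62+1=63). clock=62
Op 20: insert b.com -> 10.0.0.6 (expiry=62+3=65). clock=62
Op 21: insert a.com -> 10.0.0.7 (expiry=62+4=66). clock=62
Op 22: insert b.com -> 10.0.0.5 (expiry=62+5=67). clock=62
Op 23: insert b.com -> 10.0.0.5 (expiry=62+5=67). clock=62
Op 24: insert b.com -> 10.0.0.4 (expiry=62+3=65). clock=62
Op 25: insert a.com -> 10.0.0.5 (expiry=62+4=66). clock=62
Op 26: insert b.com -> 10.0.0.7 (expiry=62+3=65). clock=62
Final clock = 62
Final cache (unexpired): {a.com,b.com} -> size=2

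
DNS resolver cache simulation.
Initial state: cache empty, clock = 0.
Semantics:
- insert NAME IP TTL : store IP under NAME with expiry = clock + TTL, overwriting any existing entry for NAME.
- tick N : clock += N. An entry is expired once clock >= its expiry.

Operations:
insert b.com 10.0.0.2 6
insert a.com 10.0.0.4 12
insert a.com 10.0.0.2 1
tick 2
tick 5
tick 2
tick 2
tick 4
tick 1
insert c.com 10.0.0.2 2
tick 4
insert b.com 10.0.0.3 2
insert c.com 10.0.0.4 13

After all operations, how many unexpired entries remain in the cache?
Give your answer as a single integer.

Op 1: insert b.com -> 10.0.0.2 (expiry=0+6=6). clock=0
Op 2: insert a.com -> 10.0.0.4 (expiry=0+12=12). clock=0
Op 3: insert a.com -> 10.0.0.2 (expiry=0+1=1). clock=0
Op 4: tick 2 -> clock=2. purged={a.com}
Op 5: tick 5 -> clock=7. purged={b.com}
Op 6: tick 2 -> clock=9.
Op 7: tick 2 -> clock=11.
Op 8: tick 4 -> clock=15.
Op 9: tick 1 -> clock=16.
Op 10: insert c.com -> 10.0.0.2 (expiry=16+2=18). clock=16
Op 11: tick 4 -> clock=20. purged={c.com}
Op 12: insert b.com -> 10.0.0.3 (expiry=20+2=22). clock=20
Op 13: insert c.com -> 10.0.0.4 (expiry=20+13=33). clock=20
Final cache (unexpired): {b.com,c.com} -> size=2

Answer: 2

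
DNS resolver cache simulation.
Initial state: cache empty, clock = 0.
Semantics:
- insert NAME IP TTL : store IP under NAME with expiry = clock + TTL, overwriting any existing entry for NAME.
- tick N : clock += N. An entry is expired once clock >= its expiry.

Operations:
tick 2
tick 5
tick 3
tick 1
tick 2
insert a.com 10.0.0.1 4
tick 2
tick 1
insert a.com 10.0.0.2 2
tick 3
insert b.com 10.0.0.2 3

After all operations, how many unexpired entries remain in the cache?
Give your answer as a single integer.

Op 1: tick 2 -> clock=2.
Op 2: tick 5 -> clock=7.
Op 3: tick 3 -> clock=10.
Op 4: tick 1 -> clock=11.
Op 5: tick 2 -> clock=13.
Op 6: insert a.com -> 10.0.0.1 (expiry=13+4=17). clock=13
Op 7: tick 2 -> clock=15.
Op 8: tick 1 -> clock=16.
Op 9: insert a.com -> 10.0.0.2 (expiry=16+2=18). clock=16
Op 10: tick 3 -> clock=19. purged={a.com}
Op 11: insert b.com -> 10.0.0.2 (expiry=19+3=22). clock=19
Final cache (unexpired): {b.com} -> size=1

Answer: 1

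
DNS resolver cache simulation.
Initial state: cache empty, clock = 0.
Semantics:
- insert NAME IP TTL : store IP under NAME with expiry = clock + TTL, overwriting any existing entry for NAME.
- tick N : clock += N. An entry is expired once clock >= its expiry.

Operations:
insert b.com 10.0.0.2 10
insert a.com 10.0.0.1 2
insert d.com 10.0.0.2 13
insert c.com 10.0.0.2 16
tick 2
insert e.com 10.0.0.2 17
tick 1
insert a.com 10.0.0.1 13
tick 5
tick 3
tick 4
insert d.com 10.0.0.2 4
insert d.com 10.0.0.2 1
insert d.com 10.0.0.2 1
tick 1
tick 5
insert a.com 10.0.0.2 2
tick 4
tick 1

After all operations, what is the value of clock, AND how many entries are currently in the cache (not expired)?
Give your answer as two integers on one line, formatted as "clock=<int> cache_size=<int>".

Op 1: insert b.com -> 10.0.0.2 (expiry=0+10=10). clock=0
Op 2: insert a.com -> 10.0.0.1 (expiry=0+2=2). clock=0
Op 3: insert d.com -> 10.0.0.2 (expiry=0+13=13). clock=0
Op 4: insert c.com -> 10.0.0.2 (expiry=0+16=16). clock=0
Op 5: tick 2 -> clock=2. purged={a.com}
Op 6: insert e.com -> 10.0.0.2 (expiry=2+17=19). clock=2
Op 7: tick 1 -> clock=3.
Op 8: insert a.com -> 10.0.0.1 (expiry=3+13=16). clock=3
Op 9: tick 5 -> clock=8.
Op 10: tick 3 -> clock=11. purged={b.com}
Op 11: tick 4 -> clock=15. purged={d.com}
Op 12: insert d.com -> 10.0.0.2 (expiry=15+4=19). clock=15
Op 13: insert d.com -> 10.0.0.2 (expiry=15+1=16). clock=15
Op 14: insert d.com -> 10.0.0.2 (expiry=15+1=16). clock=15
Op 15: tick 1 -> clock=16. purged={a.com,c.com,d.com}
Op 16: tick 5 -> clock=21. purged={e.com}
Op 17: insert a.com -> 10.0.0.2 (expiry=21+2=23). clock=21
Op 18: tick 4 -> clock=25. purged={a.com}
Op 19: tick 1 -> clock=26.
Final clock = 26
Final cache (unexpired): {} -> size=0

Answer: clock=26 cache_size=0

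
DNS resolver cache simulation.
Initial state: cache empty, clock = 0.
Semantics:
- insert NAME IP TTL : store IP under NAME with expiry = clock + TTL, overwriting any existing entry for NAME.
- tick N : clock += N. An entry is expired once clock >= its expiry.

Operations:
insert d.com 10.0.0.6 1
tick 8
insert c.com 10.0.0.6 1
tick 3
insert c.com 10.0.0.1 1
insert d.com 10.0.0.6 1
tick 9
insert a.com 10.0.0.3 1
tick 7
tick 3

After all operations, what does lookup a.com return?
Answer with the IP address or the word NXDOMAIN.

Op 1: insert d.com -> 10.0.0.6 (expiry=0+1=1). clock=0
Op 2: tick 8 -> clock=8. purged={d.com}
Op 3: insert c.com -> 10.0.0.6 (expiry=8+1=9). clock=8
Op 4: tick 3 -> clock=11. purged={c.com}
Op 5: insert c.com -> 10.0.0.1 (expiry=11+1=12). clock=11
Op 6: insert d.com -> 10.0.0.6 (expiry=11+1=12). clock=11
Op 7: tick 9 -> clock=20. purged={c.com,d.com}
Op 8: insert a.com -> 10.0.0.3 (expiry=20+1=21). clock=20
Op 9: tick 7 -> clock=27. purged={a.com}
Op 10: tick 3 -> clock=30.
lookup a.com: not in cache (expired or never inserted)

Answer: NXDOMAIN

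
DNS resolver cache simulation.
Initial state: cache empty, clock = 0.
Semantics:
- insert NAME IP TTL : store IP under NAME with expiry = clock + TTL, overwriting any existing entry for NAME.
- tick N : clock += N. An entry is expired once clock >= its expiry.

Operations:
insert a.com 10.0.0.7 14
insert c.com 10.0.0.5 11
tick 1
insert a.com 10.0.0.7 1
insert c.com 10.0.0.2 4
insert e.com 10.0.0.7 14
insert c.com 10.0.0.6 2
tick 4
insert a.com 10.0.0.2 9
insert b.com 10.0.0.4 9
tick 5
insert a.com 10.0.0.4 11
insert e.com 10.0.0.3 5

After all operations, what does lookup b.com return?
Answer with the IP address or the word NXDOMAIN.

Op 1: insert a.com -> 10.0.0.7 (expiry=0+14=14). clock=0
Op 2: insert c.com -> 10.0.0.5 (expiry=0+11=11). clock=0
Op 3: tick 1 -> clock=1.
Op 4: insert a.com -> 10.0.0.7 (expiry=1+1=2). clock=1
Op 5: insert c.com -> 10.0.0.2 (expiry=1+4=5). clock=1
Op 6: insert e.com -> 10.0.0.7 (expiry=1+14=15). clock=1
Op 7: insert c.com -> 10.0.0.6 (expiry=1+2=3). clock=1
Op 8: tick 4 -> clock=5. purged={a.com,c.com}
Op 9: insert a.com -> 10.0.0.2 (expiry=5+9=14). clock=5
Op 10: insert b.com -> 10.0.0.4 (expiry=5+9=14). clock=5
Op 11: tick 5 -> clock=10.
Op 12: insert a.com -> 10.0.0.4 (expiry=10+11=21). clock=10
Op 13: insert e.com -> 10.0.0.3 (expiry=10+5=15). clock=10
lookup b.com: present, ip=10.0.0.4 expiry=14 > clock=10

Answer: 10.0.0.4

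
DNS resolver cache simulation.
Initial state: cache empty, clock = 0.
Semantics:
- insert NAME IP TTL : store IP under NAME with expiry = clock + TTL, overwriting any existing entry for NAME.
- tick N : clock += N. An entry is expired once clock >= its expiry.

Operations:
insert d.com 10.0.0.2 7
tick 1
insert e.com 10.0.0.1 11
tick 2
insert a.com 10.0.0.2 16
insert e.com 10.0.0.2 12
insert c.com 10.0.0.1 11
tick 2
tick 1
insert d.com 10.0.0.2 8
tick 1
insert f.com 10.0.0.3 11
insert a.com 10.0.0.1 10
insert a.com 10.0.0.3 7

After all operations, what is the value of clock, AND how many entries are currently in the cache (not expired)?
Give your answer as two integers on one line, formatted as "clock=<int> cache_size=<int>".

Op 1: insert d.com -> 10.0.0.2 (expiry=0+7=7). clock=0
Op 2: tick 1 -> clock=1.
Op 3: insert e.com -> 10.0.0.1 (expiry=1+11=12). clock=1
Op 4: tick 2 -> clock=3.
Op 5: insert a.com -> 10.0.0.2 (expiry=3+16=19). clock=3
Op 6: insert e.com -> 10.0.0.2 (expiry=3+12=15). clock=3
Op 7: insert c.com -> 10.0.0.1 (expiry=3+11=14). clock=3
Op 8: tick 2 -> clock=5.
Op 9: tick 1 -> clock=6.
Op 10: insert d.com -> 10.0.0.2 (expiry=6+8=14). clock=6
Op 11: tick 1 -> clock=7.
Op 12: insert f.com -> 10.0.0.3 (expiry=7+11=18). clock=7
Op 13: insert a.com -> 10.0.0.1 (expiry=7+10=17). clock=7
Op 14: insert a.com -> 10.0.0.3 (expiry=7+7=14). clock=7
Final clock = 7
Final cache (unexpired): {a.com,c.com,d.com,e.com,f.com} -> size=5

Answer: clock=7 cache_size=5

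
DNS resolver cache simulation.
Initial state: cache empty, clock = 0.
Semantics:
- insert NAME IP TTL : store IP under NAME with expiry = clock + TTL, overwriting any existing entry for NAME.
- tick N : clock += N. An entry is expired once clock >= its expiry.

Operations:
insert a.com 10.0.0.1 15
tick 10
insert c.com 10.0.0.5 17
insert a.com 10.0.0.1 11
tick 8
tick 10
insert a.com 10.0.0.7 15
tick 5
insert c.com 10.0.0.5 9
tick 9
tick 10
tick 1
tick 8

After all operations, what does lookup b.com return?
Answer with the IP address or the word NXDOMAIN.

Op 1: insert a.com -> 10.0.0.1 (expiry=0+15=15). clock=0
Op 2: tick 10 -> clock=10.
Op 3: insert c.com -> 10.0.0.5 (expiry=10+17=27). clock=10
Op 4: insert a.com -> 10.0.0.1 (expiry=10+11=21). clock=10
Op 5: tick 8 -> clock=18.
Op 6: tick 10 -> clock=28. purged={a.com,c.com}
Op 7: insert a.com -> 10.0.0.7 (expiry=28+15=43). clock=28
Op 8: tick 5 -> clock=33.
Op 9: insert c.com -> 10.0.0.5 (expiry=33+9=42). clock=33
Op 10: tick 9 -> clock=42. purged={c.com}
Op 11: tick 10 -> clock=52. purged={a.com}
Op 12: tick 1 -> clock=53.
Op 13: tick 8 -> clock=61.
lookup b.com: not in cache (expired or never inserted)

Answer: NXDOMAIN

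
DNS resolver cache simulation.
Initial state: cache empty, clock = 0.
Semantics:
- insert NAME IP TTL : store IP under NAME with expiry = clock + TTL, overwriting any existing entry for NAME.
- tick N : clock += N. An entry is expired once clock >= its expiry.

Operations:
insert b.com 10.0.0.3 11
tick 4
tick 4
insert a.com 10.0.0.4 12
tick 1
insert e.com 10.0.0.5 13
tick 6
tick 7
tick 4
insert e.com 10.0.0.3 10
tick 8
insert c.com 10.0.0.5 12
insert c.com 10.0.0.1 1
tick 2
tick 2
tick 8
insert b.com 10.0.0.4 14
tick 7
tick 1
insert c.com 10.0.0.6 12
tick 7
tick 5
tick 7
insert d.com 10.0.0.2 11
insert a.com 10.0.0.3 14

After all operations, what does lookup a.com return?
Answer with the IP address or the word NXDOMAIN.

Answer: 10.0.0.3

Derivation:
Op 1: insert b.com -> 10.0.0.3 (expiry=0+11=11). clock=0
Op 2: tick 4 -> clock=4.
Op 3: tick 4 -> clock=8.
Op 4: insert a.com -> 10.0.0.4 (expiry=8+12=20). clock=8
Op 5: tick 1 -> clock=9.
Op 6: insert e.com -> 10.0.0.5 (expiry=9+13=22). clock=9
Op 7: tick 6 -> clock=15. purged={b.com}
Op 8: tick 7 -> clock=22. purged={a.com,e.com}
Op 9: tick 4 -> clock=26.
Op 10: insert e.com -> 10.0.0.3 (expiry=26+10=36). clock=26
Op 11: tick 8 -> clock=34.
Op 12: insert c.com -> 10.0.0.5 (expiry=34+12=46). clock=34
Op 13: insert c.com -> 10.0.0.1 (expiry=34+1=35). clock=34
Op 14: tick 2 -> clock=36. purged={c.com,e.com}
Op 15: tick 2 -> clock=38.
Op 16: tick 8 -> clock=46.
Op 17: insert b.com -> 10.0.0.4 (expiry=46+14=60). clock=46
Op 18: tick 7 -> clock=53.
Op 19: tick 1 -> clock=54.
Op 20: insert c.com -> 10.0.0.6 (expiry=54+12=66). clock=54
Op 21: tick 7 -> clock=61. purged={b.com}
Op 22: tick 5 -> clock=66. purged={c.com}
Op 23: tick 7 -> clock=73.
Op 24: insert d.com -> 10.0.0.2 (expiry=73+11=84). clock=73
Op 25: insert a.com -> 10.0.0.3 (expiry=73+14=87). clock=73
lookup a.com: present, ip=10.0.0.3 expiry=87 > clock=73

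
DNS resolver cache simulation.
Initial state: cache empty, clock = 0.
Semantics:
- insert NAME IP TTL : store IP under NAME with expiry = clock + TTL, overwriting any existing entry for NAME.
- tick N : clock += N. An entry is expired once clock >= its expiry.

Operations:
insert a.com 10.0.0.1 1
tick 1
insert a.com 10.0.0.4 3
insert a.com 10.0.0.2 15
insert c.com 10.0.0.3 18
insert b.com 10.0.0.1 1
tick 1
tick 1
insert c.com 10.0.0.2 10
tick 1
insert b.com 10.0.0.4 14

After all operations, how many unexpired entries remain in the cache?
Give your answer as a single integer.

Answer: 3

Derivation:
Op 1: insert a.com -> 10.0.0.1 (expiry=0+1=1). clock=0
Op 2: tick 1 -> clock=1. purged={a.com}
Op 3: insert a.com -> 10.0.0.4 (expiry=1+3=4). clock=1
Op 4: insert a.com -> 10.0.0.2 (expiry=1+15=16). clock=1
Op 5: insert c.com -> 10.0.0.3 (expiry=1+18=19). clock=1
Op 6: insert b.com -> 10.0.0.1 (expiry=1+1=2). clock=1
Op 7: tick 1 -> clock=2. purged={b.com}
Op 8: tick 1 -> clock=3.
Op 9: insert c.com -> 10.0.0.2 (expiry=3+10=13). clock=3
Op 10: tick 1 -> clock=4.
Op 11: insert b.com -> 10.0.0.4 (expiry=4+14=18). clock=4
Final cache (unexpired): {a.com,b.com,c.com} -> size=3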